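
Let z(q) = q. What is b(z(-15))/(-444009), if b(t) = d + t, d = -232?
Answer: 247/444009 ≈ 0.00055629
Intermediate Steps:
b(t) = -232 + t
b(z(-15))/(-444009) = (-232 - 15)/(-444009) = -247*(-1/444009) = 247/444009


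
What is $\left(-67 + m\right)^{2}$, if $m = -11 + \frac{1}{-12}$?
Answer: $\frac{877969}{144} \approx 6097.0$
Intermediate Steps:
$m = - \frac{133}{12}$ ($m = -11 - \frac{1}{12} = - \frac{133}{12} \approx -11.083$)
$\left(-67 + m\right)^{2} = \left(-67 - \frac{133}{12}\right)^{2} = \left(- \frac{937}{12}\right)^{2} = \frac{877969}{144}$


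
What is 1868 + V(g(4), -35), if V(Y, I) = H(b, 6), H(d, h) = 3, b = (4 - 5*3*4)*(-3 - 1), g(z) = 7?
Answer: 1871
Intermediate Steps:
b = 224 (b = (4 - 15*4)*(-4) = (4 - 60)*(-4) = -56*(-4) = 224)
V(Y, I) = 3
1868 + V(g(4), -35) = 1868 + 3 = 1871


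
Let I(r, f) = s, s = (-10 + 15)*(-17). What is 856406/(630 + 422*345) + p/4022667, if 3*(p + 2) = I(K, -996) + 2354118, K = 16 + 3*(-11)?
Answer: 1779885715391/294097184370 ≈ 6.0520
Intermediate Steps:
s = -85 (s = 5*(-17) = -85)
K = -17 (K = 16 - 33 = -17)
I(r, f) = -85
p = 2354027/3 (p = -2 + (-85 + 2354118)/3 = -2 + (⅓)*2354033 = -2 + 2354033/3 = 2354027/3 ≈ 7.8468e+5)
856406/(630 + 422*345) + p/4022667 = 856406/(630 + 422*345) + (2354027/3)/4022667 = 856406/(630 + 145590) + (2354027/3)*(1/4022667) = 856406/146220 + 2354027/12068001 = 856406*(1/146220) + 2354027/12068001 = 428203/73110 + 2354027/12068001 = 1779885715391/294097184370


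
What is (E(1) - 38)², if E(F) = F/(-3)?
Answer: 13225/9 ≈ 1469.4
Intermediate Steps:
E(F) = -F/3 (E(F) = F*(-⅓) = -F/3)
(E(1) - 38)² = (-⅓*1 - 38)² = (-⅓ - 38)² = (-115/3)² = 13225/9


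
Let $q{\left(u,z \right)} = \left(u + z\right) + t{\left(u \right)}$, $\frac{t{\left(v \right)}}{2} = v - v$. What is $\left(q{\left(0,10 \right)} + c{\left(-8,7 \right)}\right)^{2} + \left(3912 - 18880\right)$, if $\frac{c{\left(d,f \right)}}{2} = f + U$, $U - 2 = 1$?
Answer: $-14068$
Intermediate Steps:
$U = 3$ ($U = 2 + 1 = 3$)
$t{\left(v \right)} = 0$ ($t{\left(v \right)} = 2 \left(v - v\right) = 2 \cdot 0 = 0$)
$q{\left(u,z \right)} = u + z$ ($q{\left(u,z \right)} = \left(u + z\right) + 0 = u + z$)
$c{\left(d,f \right)} = 6 + 2 f$ ($c{\left(d,f \right)} = 2 \left(f + 3\right) = 2 \left(3 + f\right) = 6 + 2 f$)
$\left(q{\left(0,10 \right)} + c{\left(-8,7 \right)}\right)^{2} + \left(3912 - 18880\right) = \left(\left(0 + 10\right) + \left(6 + 2 \cdot 7\right)\right)^{2} + \left(3912 - 18880\right) = \left(10 + \left(6 + 14\right)\right)^{2} + \left(3912 - 18880\right) = \left(10 + 20\right)^{2} - 14968 = 30^{2} - 14968 = 900 - 14968 = -14068$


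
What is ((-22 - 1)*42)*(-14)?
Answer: 13524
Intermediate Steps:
((-22 - 1)*42)*(-14) = -23*42*(-14) = -966*(-14) = 13524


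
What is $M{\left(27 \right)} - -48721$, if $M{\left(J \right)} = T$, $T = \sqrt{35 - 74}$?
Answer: $48721 + i \sqrt{39} \approx 48721.0 + 6.245 i$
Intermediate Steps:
$T = i \sqrt{39}$ ($T = \sqrt{-39} = i \sqrt{39} \approx 6.245 i$)
$M{\left(J \right)} = i \sqrt{39}$
$M{\left(27 \right)} - -48721 = i \sqrt{39} - -48721 = i \sqrt{39} + 48721 = 48721 + i \sqrt{39}$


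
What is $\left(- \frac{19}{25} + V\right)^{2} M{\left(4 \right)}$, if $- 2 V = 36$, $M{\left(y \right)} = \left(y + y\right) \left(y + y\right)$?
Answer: $\frac{14077504}{625} \approx 22524.0$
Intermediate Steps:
$M{\left(y \right)} = 4 y^{2}$ ($M{\left(y \right)} = 2 y 2 y = 4 y^{2}$)
$V = -18$ ($V = \left(- \frac{1}{2}\right) 36 = -18$)
$\left(- \frac{19}{25} + V\right)^{2} M{\left(4 \right)} = \left(- \frac{19}{25} - 18\right)^{2} \cdot 4 \cdot 4^{2} = \left(\left(-19\right) \frac{1}{25} - 18\right)^{2} \cdot 4 \cdot 16 = \left(- \frac{19}{25} - 18\right)^{2} \cdot 64 = \left(- \frac{469}{25}\right)^{2} \cdot 64 = \frac{219961}{625} \cdot 64 = \frac{14077504}{625}$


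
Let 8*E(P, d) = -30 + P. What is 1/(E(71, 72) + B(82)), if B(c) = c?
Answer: 8/697 ≈ 0.011478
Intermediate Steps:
E(P, d) = -15/4 + P/8 (E(P, d) = (-30 + P)/8 = -15/4 + P/8)
1/(E(71, 72) + B(82)) = 1/((-15/4 + (1/8)*71) + 82) = 1/((-15/4 + 71/8) + 82) = 1/(41/8 + 82) = 1/(697/8) = 8/697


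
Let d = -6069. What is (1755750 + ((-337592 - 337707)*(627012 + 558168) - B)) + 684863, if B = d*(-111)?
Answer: -800349101866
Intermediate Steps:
B = 673659 (B = -6069*(-111) = 673659)
(1755750 + ((-337592 - 337707)*(627012 + 558168) - B)) + 684863 = (1755750 + ((-337592 - 337707)*(627012 + 558168) - 1*673659)) + 684863 = (1755750 + (-675299*1185180 - 673659)) + 684863 = (1755750 + (-800350868820 - 673659)) + 684863 = (1755750 - 800351542479) + 684863 = -800349786729 + 684863 = -800349101866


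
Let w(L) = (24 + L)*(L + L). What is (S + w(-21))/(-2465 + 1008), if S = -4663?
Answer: 4789/1457 ≈ 3.2869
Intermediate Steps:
w(L) = 2*L*(24 + L) (w(L) = (24 + L)*(2*L) = 2*L*(24 + L))
(S + w(-21))/(-2465 + 1008) = (-4663 + 2*(-21)*(24 - 21))/(-2465 + 1008) = (-4663 + 2*(-21)*3)/(-1457) = (-4663 - 126)*(-1/1457) = -4789*(-1/1457) = 4789/1457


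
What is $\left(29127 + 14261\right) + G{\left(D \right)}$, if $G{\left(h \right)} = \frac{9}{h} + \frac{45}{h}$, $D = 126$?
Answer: $\frac{303719}{7} \approx 43388.0$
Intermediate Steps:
$G{\left(h \right)} = \frac{54}{h}$
$\left(29127 + 14261\right) + G{\left(D \right)} = \left(29127 + 14261\right) + \frac{54}{126} = 43388 + 54 \cdot \frac{1}{126} = 43388 + \frac{3}{7} = \frac{303719}{7}$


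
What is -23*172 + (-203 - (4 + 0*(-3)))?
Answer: -4163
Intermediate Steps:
-23*172 + (-203 - (4 + 0*(-3))) = -3956 + (-203 - (4 + 0)) = -3956 + (-203 - 1*4) = -3956 + (-203 - 4) = -3956 - 207 = -4163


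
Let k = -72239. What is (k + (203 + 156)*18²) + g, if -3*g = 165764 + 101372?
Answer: -134905/3 ≈ -44968.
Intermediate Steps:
g = -267136/3 (g = -(165764 + 101372)/3 = -⅓*267136 = -267136/3 ≈ -89045.)
(k + (203 + 156)*18²) + g = (-72239 + (203 + 156)*18²) - 267136/3 = (-72239 + 359*324) - 267136/3 = (-72239 + 116316) - 267136/3 = 44077 - 267136/3 = -134905/3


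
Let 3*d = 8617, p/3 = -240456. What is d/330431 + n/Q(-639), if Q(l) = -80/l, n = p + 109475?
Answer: -387595192558351/79303440 ≈ -4.8875e+6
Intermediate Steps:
p = -721368 (p = 3*(-240456) = -721368)
d = 8617/3 (d = (⅓)*8617 = 8617/3 ≈ 2872.3)
n = -611893 (n = -721368 + 109475 = -611893)
d/330431 + n/Q(-639) = (8617/3)/330431 - 611893/((-80/(-639))) = (8617/3)*(1/330431) - 611893/((-80*(-1/639))) = 8617/991293 - 611893/80/639 = 8617/991293 - 611893*639/80 = 8617/991293 - 390999627/80 = -387595192558351/79303440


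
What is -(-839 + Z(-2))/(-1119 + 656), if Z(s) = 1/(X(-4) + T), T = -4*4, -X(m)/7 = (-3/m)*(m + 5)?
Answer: -71319/39355 ≈ -1.8122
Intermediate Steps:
X(m) = 21*(5 + m)/m (X(m) = -7*(-3/m)*(m + 5) = -7*(-3/m)*(5 + m) = -(-21)*(5 + m)/m = 21*(5 + m)/m)
T = -16
Z(s) = -4/85 (Z(s) = 1/((21 + 105/(-4)) - 16) = 1/((21 + 105*(-¼)) - 16) = 1/((21 - 105/4) - 16) = 1/(-21/4 - 16) = 1/(-85/4) = -4/85)
-(-839 + Z(-2))/(-1119 + 656) = -(-839 - 4/85)/(-1119 + 656) = -(-71319)/((-463)*85) = -(-1)*(-71319)/(463*85) = -1*71319/39355 = -71319/39355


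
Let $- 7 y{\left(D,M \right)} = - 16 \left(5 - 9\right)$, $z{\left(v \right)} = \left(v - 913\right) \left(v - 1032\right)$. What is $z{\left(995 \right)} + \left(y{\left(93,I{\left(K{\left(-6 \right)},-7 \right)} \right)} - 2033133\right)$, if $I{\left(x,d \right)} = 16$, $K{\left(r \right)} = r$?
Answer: $- \frac{14253233}{7} \approx -2.0362 \cdot 10^{6}$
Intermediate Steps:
$z{\left(v \right)} = \left(-1032 + v\right) \left(-913 + v\right)$ ($z{\left(v \right)} = \left(-913 + v\right) \left(-1032 + v\right) = \left(-1032 + v\right) \left(-913 + v\right)$)
$y{\left(D,M \right)} = - \frac{64}{7}$ ($y{\left(D,M \right)} = - \frac{\left(-16\right) \left(5 - 9\right)}{7} = - \frac{\left(-16\right) \left(-4\right)}{7} = \left(- \frac{1}{7}\right) 64 = - \frac{64}{7}$)
$z{\left(995 \right)} + \left(y{\left(93,I{\left(K{\left(-6 \right)},-7 \right)} \right)} - 2033133\right) = \left(942216 + 995^{2} - 1935275\right) - \frac{14231995}{7} = \left(942216 + 990025 - 1935275\right) - \frac{14231995}{7} = -3034 - \frac{14231995}{7} = - \frac{14253233}{7}$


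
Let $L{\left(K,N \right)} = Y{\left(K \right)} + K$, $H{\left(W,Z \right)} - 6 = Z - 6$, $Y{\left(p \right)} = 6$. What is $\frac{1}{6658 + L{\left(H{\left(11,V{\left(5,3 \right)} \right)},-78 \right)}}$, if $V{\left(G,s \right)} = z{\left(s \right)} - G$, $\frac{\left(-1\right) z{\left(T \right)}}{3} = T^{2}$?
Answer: $\frac{1}{6632} \approx 0.00015078$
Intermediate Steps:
$z{\left(T \right)} = - 3 T^{2}$
$V{\left(G,s \right)} = - G - 3 s^{2}$ ($V{\left(G,s \right)} = - 3 s^{2} - G = - G - 3 s^{2}$)
$H{\left(W,Z \right)} = Z$ ($H{\left(W,Z \right)} = 6 + \left(Z - 6\right) = 6 + \left(-6 + Z\right) = Z$)
$L{\left(K,N \right)} = 6 + K$
$\frac{1}{6658 + L{\left(H{\left(11,V{\left(5,3 \right)} \right)},-78 \right)}} = \frac{1}{6658 + \left(6 - \left(5 + 3 \cdot 3^{2}\right)\right)} = \frac{1}{6658 + \left(6 - 32\right)} = \frac{1}{6658 - 26} = \frac{1}{6632}$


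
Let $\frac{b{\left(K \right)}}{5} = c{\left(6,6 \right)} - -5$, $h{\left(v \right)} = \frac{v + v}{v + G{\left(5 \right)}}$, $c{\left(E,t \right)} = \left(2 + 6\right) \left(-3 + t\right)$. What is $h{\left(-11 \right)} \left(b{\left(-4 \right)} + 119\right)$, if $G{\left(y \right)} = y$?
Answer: $968$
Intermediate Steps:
$c{\left(E,t \right)} = -24 + 8 t$ ($c{\left(E,t \right)} = 8 \left(-3 + t\right) = -24 + 8 t$)
$h{\left(v \right)} = \frac{2 v}{5 + v}$ ($h{\left(v \right)} = \frac{v + v}{v + 5} = \frac{2 v}{5 + v}$)
$b{\left(K \right)} = 145$ ($b{\left(K \right)} = 5 \left(\left(-24 + 8 \cdot 6\right) - -5\right) = 5 \left(\left(-24 + 48\right) + 5\right) = 5 \left(24 + 5\right) = 5 \cdot 29 = 145$)
$h{\left(-11 \right)} \left(b{\left(-4 \right)} + 119\right) = 2 \left(-11\right) \frac{1}{5 - 11} \left(145 + 119\right) = 2 \left(-11\right) \frac{1}{-6} \cdot 264 = 2 \left(-11\right) \left(- \frac{1}{6}\right) 264 = \frac{11}{3} \cdot 264 = 968$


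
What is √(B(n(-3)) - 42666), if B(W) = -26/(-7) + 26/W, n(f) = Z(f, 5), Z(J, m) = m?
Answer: I*√52254930/35 ≈ 206.54*I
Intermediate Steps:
n(f) = 5
B(W) = 26/7 + 26/W (B(W) = -26*(-⅐) + 26/W = 26/7 + 26/W)
√(B(n(-3)) - 42666) = √((26/7 + 26/5) - 42666) = √(312/35 - 42666) = √(-1492998/35) = I*√52254930/35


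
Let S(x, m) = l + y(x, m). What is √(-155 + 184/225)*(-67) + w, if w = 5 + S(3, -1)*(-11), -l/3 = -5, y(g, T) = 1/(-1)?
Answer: -149 - 67*I*√34691/15 ≈ -149.0 - 831.94*I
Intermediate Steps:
y(g, T) = -1
l = 15 (l = -3*(-5) = 15)
S(x, m) = 14 (S(x, m) = 15 - 1 = 14)
w = -149 (w = 5 + 14*(-11) = 5 - 154 = -149)
√(-155 + 184/225)*(-67) + w = √(-155 + 184/225)*(-67) - 149 = √(-34691/225)*(-67) - 149 = (I*√34691/15)*(-67) - 149 = -67*I*√34691/15 - 149 = -149 - 67*I*√34691/15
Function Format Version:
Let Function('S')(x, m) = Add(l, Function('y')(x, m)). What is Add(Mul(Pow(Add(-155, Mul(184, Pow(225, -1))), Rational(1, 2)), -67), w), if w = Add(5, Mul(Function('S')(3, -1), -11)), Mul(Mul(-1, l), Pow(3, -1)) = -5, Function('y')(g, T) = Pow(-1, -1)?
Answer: Add(-149, Mul(Rational(-67, 15), I, Pow(34691, Rational(1, 2)))) ≈ Add(-149.00, Mul(-831.94, I))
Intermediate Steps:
Function('y')(g, T) = -1
l = 15 (l = Mul(-3, -5) = 15)
Function('S')(x, m) = 14 (Function('S')(x, m) = Add(15, -1) = 14)
w = -149 (w = Add(5, Mul(14, -11)) = Add(5, -154) = -149)
Add(Mul(Pow(Add(-155, Mul(184, Pow(225, -1))), Rational(1, 2)), -67), w) = Add(Mul(Pow(Add(-155, Mul(184, Pow(225, -1))), Rational(1, 2)), -67), -149) = Add(Mul(Pow(Add(-155, Mul(184, Rational(1, 225))), Rational(1, 2)), -67), -149) = Add(Mul(Pow(Add(-155, Rational(184, 225)), Rational(1, 2)), -67), -149) = Add(Mul(Pow(Rational(-34691, 225), Rational(1, 2)), -67), -149) = Add(Mul(Mul(Rational(1, 15), I, Pow(34691, Rational(1, 2))), -67), -149) = Add(Mul(Rational(-67, 15), I, Pow(34691, Rational(1, 2))), -149) = Add(-149, Mul(Rational(-67, 15), I, Pow(34691, Rational(1, 2))))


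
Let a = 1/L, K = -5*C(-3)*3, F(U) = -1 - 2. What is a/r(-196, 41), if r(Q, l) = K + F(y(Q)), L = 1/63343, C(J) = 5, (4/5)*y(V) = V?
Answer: -63343/78 ≈ -812.09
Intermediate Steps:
y(V) = 5*V/4
F(U) = -3
K = -75 (K = -5*5*3 = -25*3 = -75)
L = 1/63343 ≈ 1.5787e-5
r(Q, l) = -78 (r(Q, l) = -75 - 3 = -78)
a = 63343 (a = 1/(1/63343) = 63343)
a/r(-196, 41) = 63343/(-78) = 63343*(-1/78) = -63343/78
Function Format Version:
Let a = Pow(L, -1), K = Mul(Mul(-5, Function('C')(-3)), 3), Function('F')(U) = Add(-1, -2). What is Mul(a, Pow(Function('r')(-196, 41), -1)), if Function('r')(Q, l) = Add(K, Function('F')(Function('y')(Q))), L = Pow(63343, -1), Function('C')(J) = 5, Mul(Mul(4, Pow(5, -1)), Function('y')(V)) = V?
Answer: Rational(-63343, 78) ≈ -812.09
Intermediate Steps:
Function('y')(V) = Mul(Rational(5, 4), V)
Function('F')(U) = -3
K = -75 (K = Mul(Mul(-5, 5), 3) = Mul(-25, 3) = -75)
L = Rational(1, 63343) ≈ 1.5787e-5
Function('r')(Q, l) = -78 (Function('r')(Q, l) = Add(-75, -3) = -78)
a = 63343 (a = Pow(Rational(1, 63343), -1) = 63343)
Mul(a, Pow(Function('r')(-196, 41), -1)) = Mul(63343, Pow(-78, -1)) = Mul(63343, Rational(-1, 78)) = Rational(-63343, 78)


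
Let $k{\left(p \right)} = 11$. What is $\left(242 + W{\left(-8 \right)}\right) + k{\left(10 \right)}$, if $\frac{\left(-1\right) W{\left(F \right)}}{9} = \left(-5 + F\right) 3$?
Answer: $604$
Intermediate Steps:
$W{\left(F \right)} = 135 - 27 F$ ($W{\left(F \right)} = - 9 \left(-5 + F\right) 3 = - 9 \left(-15 + 3 F\right) = 135 - 27 F$)
$\left(242 + W{\left(-8 \right)}\right) + k{\left(10 \right)} = \left(242 + \left(135 - -216\right)\right) + 11 = \left(242 + \left(135 + 216\right)\right) + 11 = \left(242 + 351\right) + 11 = 593 + 11 = 604$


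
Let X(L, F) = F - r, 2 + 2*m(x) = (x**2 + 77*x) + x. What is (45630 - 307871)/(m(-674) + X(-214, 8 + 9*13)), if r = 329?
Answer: -262241/200647 ≈ -1.3070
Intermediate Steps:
m(x) = -1 + x**2/2 + 39*x (m(x) = -1 + ((x**2 + 77*x) + x)/2 = -1 + (x**2 + 78*x)/2 = -1 + (x**2/2 + 39*x) = -1 + x**2/2 + 39*x)
X(L, F) = -329 + F (X(L, F) = F - 1*329 = F - 329 = -329 + F)
(45630 - 307871)/(m(-674) + X(-214, 8 + 9*13)) = (45630 - 307871)/((-1 + (1/2)*(-674)**2 + 39*(-674)) + (-329 + (8 + 9*13))) = -262241/((-1 + (1/2)*454276 - 26286) + (-329 + (8 + 117))) = -262241/((-1 + 227138 - 26286) + (-329 + 125)) = -262241/(200851 - 204) = -262241/200647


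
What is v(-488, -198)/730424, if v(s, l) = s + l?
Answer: -343/365212 ≈ -0.00093918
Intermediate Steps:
v(s, l) = l + s
v(-488, -198)/730424 = (-198 - 488)/730424 = -686*1/730424 = -343/365212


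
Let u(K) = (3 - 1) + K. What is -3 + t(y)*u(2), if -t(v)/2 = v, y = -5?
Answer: 37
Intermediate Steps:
t(v) = -2*v
u(K) = 2 + K
-3 + t(y)*u(2) = -3 + (-2*(-5))*(2 + 2) = -3 + 10*4 = -3 + 40 = 37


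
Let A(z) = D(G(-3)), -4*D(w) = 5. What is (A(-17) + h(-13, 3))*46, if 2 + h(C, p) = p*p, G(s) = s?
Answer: 529/2 ≈ 264.50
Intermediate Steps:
h(C, p) = -2 + p² (h(C, p) = -2 + p*p = -2 + p²)
D(w) = -5/4 (D(w) = -¼*5 = -5/4)
A(z) = -5/4
(A(-17) + h(-13, 3))*46 = (-5/4 + (-2 + 3²))*46 = (-5/4 + (-2 + 9))*46 = (-5/4 + 7)*46 = (23/4)*46 = 529/2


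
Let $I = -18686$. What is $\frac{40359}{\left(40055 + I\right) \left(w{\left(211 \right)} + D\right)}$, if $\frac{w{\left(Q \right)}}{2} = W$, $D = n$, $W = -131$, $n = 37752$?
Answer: $\frac{13453}{267041270} \approx 5.0378 \cdot 10^{-5}$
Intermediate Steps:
$D = 37752$
$w{\left(Q \right)} = -262$ ($w{\left(Q \right)} = 2 \left(-131\right) = -262$)
$\frac{40359}{\left(40055 + I\right) \left(w{\left(211 \right)} + D\right)} = \frac{40359}{\left(40055 - 18686\right) \left(-262 + 37752\right)} = \frac{40359}{21369 \cdot 37490} = \frac{40359}{801123810} = 40359 \cdot \frac{1}{801123810} = \frac{13453}{267041270}$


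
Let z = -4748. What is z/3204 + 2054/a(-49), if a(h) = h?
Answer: -1703417/39249 ≈ -43.400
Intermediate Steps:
z/3204 + 2054/a(-49) = -4748/3204 + 2054/(-49) = -4748*1/3204 + 2054*(-1/49) = -1187/801 - 2054/49 = -1703417/39249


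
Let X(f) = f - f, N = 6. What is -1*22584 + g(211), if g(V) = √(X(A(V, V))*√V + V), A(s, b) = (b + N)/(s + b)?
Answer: -22584 + √211 ≈ -22569.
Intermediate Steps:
A(s, b) = (6 + b)/(b + s) (A(s, b) = (b + 6)/(s + b) = (6 + b)/(b + s))
X(f) = 0
g(V) = √V (g(V) = √(0*√V + V) = √(0 + V) = √V)
-1*22584 + g(211) = -1*22584 + √211 = -22584 + √211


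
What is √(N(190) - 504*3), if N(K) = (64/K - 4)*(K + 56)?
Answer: 24*I*√37810/95 ≈ 49.124*I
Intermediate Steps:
N(K) = (-4 + 64/K)*(56 + K)
√(N(190) - 504*3) = √((-160 - 4*190 + 3584/190) - 504*3) = √((-160 - 760 + 3584*(1/190)) - 1512) = √((-160 - 760 + 1792/95) - 1512) = √(-85608/95 - 1512) = √(-229248/95) = 24*I*√37810/95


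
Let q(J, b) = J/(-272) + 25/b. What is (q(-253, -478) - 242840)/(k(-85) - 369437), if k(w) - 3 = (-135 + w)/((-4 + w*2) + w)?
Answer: 4088699784127/6220172555488 ≈ 0.65733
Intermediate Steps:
q(J, b) = 25/b - J/272 (q(J, b) = J*(-1/272) + 25/b = -J/272 + 25/b = 25/b - J/272)
k(w) = 3 + (-135 + w)/(-4 + 3*w) (k(w) = 3 + (-135 + w)/((-4 + w*2) + w) = 3 + (-135 + w)/((-4 + 2*w) + w) = 3 + (-135 + w)/(-4 + 3*w))
(q(-253, -478) - 242840)/(k(-85) - 369437) = ((25/(-478) - 1/272*(-253)) - 242840)/((-147 + 10*(-85))/(-4 + 3*(-85)) - 369437) = ((25*(-1/478) + 253/272) - 242840)/((-147 - 850)/(-4 - 255) - 369437) = ((-25/478 + 253/272) - 242840)/(-997/(-259) - 369437) = (57067/65008 - 242840)/(-1/259*(-997) - 369437) = -15786485653/(65008*(997/259 - 369437)) = -15786485653/(65008*(-95683186/259)) = -15786485653/65008*(-259/95683186) = 4088699784127/6220172555488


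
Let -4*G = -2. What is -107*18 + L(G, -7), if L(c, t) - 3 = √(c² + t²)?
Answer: -1923 + √197/2 ≈ -1916.0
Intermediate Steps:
G = ½ (G = -¼*(-2) = ½ ≈ 0.50000)
L(c, t) = 3 + √(c² + t²)
-107*18 + L(G, -7) = -107*18 + (3 + √((½)² + (-7)²)) = -1926 + (3 + √(¼ + 49)) = -1926 + (3 + √(197/4)) = -1926 + (3 + √197/2) = -1923 + √197/2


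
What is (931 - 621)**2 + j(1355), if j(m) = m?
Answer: 97455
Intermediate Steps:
(931 - 621)**2 + j(1355) = (931 - 621)**2 + 1355 = 310**2 + 1355 = 96100 + 1355 = 97455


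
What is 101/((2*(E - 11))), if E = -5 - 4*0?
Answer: -101/32 ≈ -3.1563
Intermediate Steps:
E = -5 (E = -5 + 0 = -5)
101/((2*(E - 11))) = 101/((2*(-5 - 11))) = 101/((2*(-16))) = 101/(-32) = 101*(-1/32) = -101/32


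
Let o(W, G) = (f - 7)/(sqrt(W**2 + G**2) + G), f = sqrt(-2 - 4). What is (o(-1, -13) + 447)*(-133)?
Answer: -47348 + 931*sqrt(170) - 1729*I*sqrt(6) - 266*I*sqrt(255) ≈ -35209.0 - 8482.8*I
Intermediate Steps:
f = I*sqrt(6) (f = sqrt(-6) = I*sqrt(6) ≈ 2.4495*I)
o(W, G) = (-7 + I*sqrt(6))/(G + sqrt(G**2 + W**2)) (o(W, G) = (I*sqrt(6) - 7)/(sqrt(W**2 + G**2) + G) = (-7 + I*sqrt(6))/(sqrt(G**2 + W**2) + G) = (-7 + I*sqrt(6))/(G + sqrt(G**2 + W**2)))
(o(-1, -13) + 447)*(-133) = ((-7 + I*sqrt(6))/(-13 + sqrt((-13)**2 + (-1)**2)) + 447)*(-133) = ((-7 + I*sqrt(6))/(-13 + sqrt(169 + 1)) + 447)*(-133) = ((-7 + I*sqrt(6))/(-13 + sqrt(170)) + 447)*(-133) = (447 + (-7 + I*sqrt(6))/(-13 + sqrt(170)))*(-133) = -59451 - 133*(-7 + I*sqrt(6))/(-13 + sqrt(170))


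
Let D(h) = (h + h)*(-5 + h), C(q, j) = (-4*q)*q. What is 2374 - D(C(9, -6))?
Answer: -210818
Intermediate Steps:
C(q, j) = -4*q²
D(h) = 2*h*(-5 + h) (D(h) = (2*h)*(-5 + h) = 2*h*(-5 + h))
2374 - D(C(9, -6)) = 2374 - 2*(-4*9²)*(-5 - 4*9²) = 2374 - 2*(-4*81)*(-5 - 4*81) = 2374 - 2*(-324)*(-5 - 324) = 2374 - 2*(-324)*(-329) = 2374 - 1*213192 = 2374 - 213192 = -210818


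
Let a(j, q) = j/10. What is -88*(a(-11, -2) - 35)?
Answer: 15884/5 ≈ 3176.8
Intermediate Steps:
a(j, q) = j/10 (a(j, q) = j*(⅒) = j/10)
-88*(a(-11, -2) - 35) = -88*((⅒)*(-11) - 35) = -88*(-11/10 - 35) = -88*(-361/10) = 15884/5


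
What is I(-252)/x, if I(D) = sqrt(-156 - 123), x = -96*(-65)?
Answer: I*sqrt(31)/2080 ≈ 0.0026768*I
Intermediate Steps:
x = 6240
I(D) = 3*I*sqrt(31) (I(D) = sqrt(-279) = 3*I*sqrt(31))
I(-252)/x = (3*I*sqrt(31))/6240 = (3*I*sqrt(31))*(1/6240) = I*sqrt(31)/2080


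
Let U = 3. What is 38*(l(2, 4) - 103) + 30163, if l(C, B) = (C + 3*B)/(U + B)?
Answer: 26325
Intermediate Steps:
l(C, B) = (C + 3*B)/(3 + B)
38*(l(2, 4) - 103) + 30163 = 38*((2 + 3*4)/(3 + 4) - 103) + 30163 = 38*((2 + 12)/7 - 103) + 30163 = 38*((1/7)*14 - 103) + 30163 = 38*(2 - 103) + 30163 = 38*(-101) + 30163 = -3838 + 30163 = 26325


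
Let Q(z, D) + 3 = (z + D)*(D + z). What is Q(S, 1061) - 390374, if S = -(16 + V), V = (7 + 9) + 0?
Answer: 668464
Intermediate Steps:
V = 16 (V = 16 + 0 = 16)
S = -32 (S = -(16 + 16) = -1*32 = -32)
Q(z, D) = -3 + (D + z)² (Q(z, D) = -3 + (z + D)*(D + z) = -3 + (D + z)*(D + z) = -3 + (D + z)²)
Q(S, 1061) - 390374 = (-3 + (1061 - 32)²) - 390374 = (-3 + 1029²) - 390374 = (-3 + 1058841) - 390374 = 1058838 - 390374 = 668464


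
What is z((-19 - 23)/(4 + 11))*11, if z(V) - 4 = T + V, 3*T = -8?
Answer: -242/15 ≈ -16.133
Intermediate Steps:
T = -8/3 (T = (1/3)*(-8) = -8/3 ≈ -2.6667)
z(V) = 4/3 + V (z(V) = 4 + (-8/3 + V) = 4/3 + V)
z((-19 - 23)/(4 + 11))*11 = (4/3 + (-19 - 23)/(4 + 11))*11 = (4/3 - 42/15)*11 = (4/3 - 42*1/15)*11 = (4/3 - 14/5)*11 = -22/15*11 = -242/15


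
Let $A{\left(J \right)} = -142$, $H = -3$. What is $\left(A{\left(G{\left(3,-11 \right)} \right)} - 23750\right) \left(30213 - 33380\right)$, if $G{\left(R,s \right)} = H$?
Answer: $75665964$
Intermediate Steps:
$G{\left(R,s \right)} = -3$
$\left(A{\left(G{\left(3,-11 \right)} \right)} - 23750\right) \left(30213 - 33380\right) = \left(-142 - 23750\right) \left(30213 - 33380\right) = \left(-23892\right) \left(-3167\right) = 75665964$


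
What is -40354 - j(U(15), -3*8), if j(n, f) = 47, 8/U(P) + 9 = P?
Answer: -40401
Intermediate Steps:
U(P) = 8/(-9 + P)
-40354 - j(U(15), -3*8) = -40354 - 1*47 = -40354 - 47 = -40401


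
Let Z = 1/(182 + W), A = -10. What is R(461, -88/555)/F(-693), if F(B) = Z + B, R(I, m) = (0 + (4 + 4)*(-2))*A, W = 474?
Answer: -104960/454607 ≈ -0.23088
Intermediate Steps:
R(I, m) = 160 (R(I, m) = (0 + (4 + 4)*(-2))*(-10) = (0 + 8*(-2))*(-10) = (0 - 16)*(-10) = -16*(-10) = 160)
Z = 1/656 (Z = 1/(182 + 474) = 1/656 ≈ 0.0015244)
F(B) = 1/656 + B
R(461, -88/555)/F(-693) = 160/(1/656 - 693) = 160/(-454607/656) = 160*(-656/454607) = -104960/454607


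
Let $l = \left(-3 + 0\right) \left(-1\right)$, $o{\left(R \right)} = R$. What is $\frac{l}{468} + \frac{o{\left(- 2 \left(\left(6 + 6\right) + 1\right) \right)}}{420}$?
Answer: $- \frac{101}{1820} \approx -0.055494$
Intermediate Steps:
$l = 3$ ($l = \left(-3\right) \left(-1\right) = 3$)
$\frac{l}{468} + \frac{o{\left(- 2 \left(\left(6 + 6\right) + 1\right) \right)}}{420} = \frac{3}{468} + \frac{\left(-2\right) \left(\left(6 + 6\right) + 1\right)}{420} = 3 \cdot \frac{1}{468} + - 2 \left(12 + 1\right) \frac{1}{420} = \frac{1}{156} + \left(-2\right) 13 \cdot \frac{1}{420} = \frac{1}{156} - \frac{13}{210} = - \frac{101}{1820}$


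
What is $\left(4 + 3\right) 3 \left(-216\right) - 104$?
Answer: $-4640$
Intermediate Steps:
$\left(4 + 3\right) 3 \left(-216\right) - 104 = 7 \cdot 3 \left(-216\right) - 104 = 21 \left(-216\right) - 104 = -4536 - 104 = -4640$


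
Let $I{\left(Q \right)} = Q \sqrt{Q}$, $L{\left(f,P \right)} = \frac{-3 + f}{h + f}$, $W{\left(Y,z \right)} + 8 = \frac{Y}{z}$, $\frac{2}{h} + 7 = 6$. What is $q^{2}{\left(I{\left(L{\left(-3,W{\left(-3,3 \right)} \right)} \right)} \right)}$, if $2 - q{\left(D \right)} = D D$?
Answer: $\frac{1156}{15625} \approx 0.073984$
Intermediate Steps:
$h = -2$ ($h = \frac{2}{-7 + 6} = \frac{2}{-1} = 2 \left(-1\right) = -2$)
$W{\left(Y,z \right)} = -8 + \frac{Y}{z}$
$L{\left(f,P \right)} = \frac{-3 + f}{-2 + f}$
$I{\left(Q \right)} = Q^{\frac{3}{2}}$
$q{\left(D \right)} = 2 - D^{2}$ ($q{\left(D \right)} = 2 - D D = 2 - D^{2}$)
$q^{2}{\left(I{\left(L{\left(-3,W{\left(-3,3 \right)} \right)} \right)} \right)} = \left(2 - \left(\left(\frac{-3 - 3}{-2 - 3}\right)^{\frac{3}{2}}\right)^{2}\right)^{2} = \left(2 - \left(\left(\frac{1}{-5} \left(-6\right)\right)^{\frac{3}{2}}\right)^{2}\right)^{2} = \left(2 - \left(\left(\left(- \frac{1}{5}\right) \left(-6\right)\right)^{\frac{3}{2}}\right)^{2}\right)^{2} = \left(2 - \left(\left(\frac{6}{5}\right)^{\frac{3}{2}}\right)^{2}\right)^{2} = \left(2 - \left(\frac{6 \sqrt{30}}{25}\right)^{2}\right)^{2} = \left(2 - \frac{216}{125}\right)^{2} = \left(\frac{34}{125}\right)^{2} = \frac{1156}{15625}$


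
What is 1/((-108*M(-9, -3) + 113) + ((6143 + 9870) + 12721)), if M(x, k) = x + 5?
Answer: 1/29279 ≈ 3.4154e-5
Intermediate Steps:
M(x, k) = 5 + x
1/((-108*M(-9, -3) + 113) + ((6143 + 9870) + 12721)) = 1/((-108*(5 - 9) + 113) + ((6143 + 9870) + 12721)) = 1/((-108*(-4) + 113) + (16013 + 12721)) = 1/((432 + 113) + 28734) = 1/(545 + 28734) = 1/29279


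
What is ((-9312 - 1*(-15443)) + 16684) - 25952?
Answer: -3137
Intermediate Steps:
((-9312 - 1*(-15443)) + 16684) - 25952 = ((-9312 + 15443) + 16684) - 25952 = (6131 + 16684) - 25952 = 22815 - 25952 = -3137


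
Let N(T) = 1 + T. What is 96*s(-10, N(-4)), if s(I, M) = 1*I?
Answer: -960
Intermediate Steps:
s(I, M) = I
96*s(-10, N(-4)) = 96*(-10) = -960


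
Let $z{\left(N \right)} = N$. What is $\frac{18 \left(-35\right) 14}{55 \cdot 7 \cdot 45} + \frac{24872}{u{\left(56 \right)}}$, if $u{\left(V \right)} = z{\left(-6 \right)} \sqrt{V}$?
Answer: $- \frac{28}{55} - \frac{3109 \sqrt{14}}{21} \approx -554.45$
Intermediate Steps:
$u{\left(V \right)} = - 6 \sqrt{V}$
$\frac{18 \left(-35\right) 14}{55 \cdot 7 \cdot 45} + \frac{24872}{u{\left(56 \right)}} = \frac{18 \left(-35\right) 14}{55 \cdot 7 \cdot 45} + \frac{24872}{\left(-6\right) \sqrt{56}} = \frac{\left(-630\right) 14}{385 \cdot 45} + \frac{24872}{\left(-6\right) 2 \sqrt{14}} = - \frac{8820}{17325} + \frac{24872}{\left(-12\right) \sqrt{14}} = \left(-8820\right) \frac{1}{17325} + 24872 \left(- \frac{\sqrt{14}}{168}\right) = - \frac{28}{55} - \frac{3109 \sqrt{14}}{21}$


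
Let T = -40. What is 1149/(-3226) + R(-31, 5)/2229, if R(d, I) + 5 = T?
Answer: -902097/2396918 ≈ -0.37636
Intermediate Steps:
R(d, I) = -45 (R(d, I) = -5 - 40 = -45)
1149/(-3226) + R(-31, 5)/2229 = 1149/(-3226) - 45/2229 = 1149*(-1/3226) - 45*1/2229 = -1149/3226 - 15/743 = -902097/2396918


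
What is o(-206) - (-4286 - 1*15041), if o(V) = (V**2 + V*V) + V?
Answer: 103993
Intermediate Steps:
o(V) = V + 2*V**2 (o(V) = (V**2 + V**2) + V = 2*V**2 + V = V + 2*V**2)
o(-206) - (-4286 - 1*15041) = -206*(1 + 2*(-206)) - (-4286 - 1*15041) = -206*(1 - 412) - (-4286 - 15041) = -206*(-411) - 1*(-19327) = 84666 + 19327 = 103993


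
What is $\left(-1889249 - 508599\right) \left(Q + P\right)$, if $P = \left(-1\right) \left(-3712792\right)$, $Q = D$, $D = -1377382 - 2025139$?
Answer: $-743982696808$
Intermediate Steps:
$D = -3402521$ ($D = -1377382 - 2025139 = -3402521$)
$Q = -3402521$
$P = 3712792$
$\left(-1889249 - 508599\right) \left(Q + P\right) = \left(-1889249 - 508599\right) \left(-3402521 + 3712792\right) = \left(-2397848\right) 310271 = -743982696808$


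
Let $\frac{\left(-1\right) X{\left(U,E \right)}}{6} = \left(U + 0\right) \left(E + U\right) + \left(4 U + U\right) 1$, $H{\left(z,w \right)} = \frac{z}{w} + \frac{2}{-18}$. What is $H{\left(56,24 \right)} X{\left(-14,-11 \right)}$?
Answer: $- \frac{11200}{3} \approx -3733.3$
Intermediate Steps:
$H{\left(z,w \right)} = - \frac{1}{9} + \frac{z}{w}$ ($H{\left(z,w \right)} = \frac{z}{w} + 2 \left(- \frac{1}{18}\right) = \frac{z}{w} - \frac{1}{9} = - \frac{1}{9} + \frac{z}{w}$)
$X{\left(U,E \right)} = - 30 U - 6 U \left(E + U\right)$ ($X{\left(U,E \right)} = - 6 \left(\left(U + 0\right) \left(E + U\right) + \left(4 U + U\right) 1\right) = - 6 \left(U \left(E + U\right) + 5 U 1\right) = - 6 \left(U \left(E + U\right) + 5 U\right) = - 6 \left(5 U + U \left(E + U\right)\right) = - 30 U - 6 U \left(E + U\right)$)
$H{\left(56,24 \right)} X{\left(-14,-11 \right)} = \frac{56 - \frac{8}{3}}{24} \left(\left(-6\right) \left(-14\right) \left(5 - 11 - 14\right)\right) = \frac{56 - \frac{8}{3}}{24} \left(\left(-6\right) \left(-14\right) \left(-20\right)\right) = \frac{1}{24} \cdot \frac{160}{3} \left(-1680\right) = \frac{20}{9} \left(-1680\right) = - \frac{11200}{3}$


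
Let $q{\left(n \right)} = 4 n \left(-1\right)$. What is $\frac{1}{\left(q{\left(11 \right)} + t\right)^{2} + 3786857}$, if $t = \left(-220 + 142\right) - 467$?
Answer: $\frac{1}{4133778} \approx 2.4191 \cdot 10^{-7}$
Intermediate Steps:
$q{\left(n \right)} = - 4 n$
$t = -545$ ($t = -78 - 467 = -545$)
$\frac{1}{\left(q{\left(11 \right)} + t\right)^{2} + 3786857} = \frac{1}{\left(\left(-4\right) 11 - 545\right)^{2} + 3786857} = \frac{1}{\left(-44 - 545\right)^{2} + 3786857} = \frac{1}{\left(-589\right)^{2} + 3786857} = \frac{1}{346921 + 3786857} = \frac{1}{4133778}$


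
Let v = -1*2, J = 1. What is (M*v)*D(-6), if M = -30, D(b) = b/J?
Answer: -360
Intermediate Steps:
v = -2
D(b) = b (D(b) = b/1 = b*1 = b)
(M*v)*D(-6) = -30*(-2)*(-6) = 60*(-6) = -360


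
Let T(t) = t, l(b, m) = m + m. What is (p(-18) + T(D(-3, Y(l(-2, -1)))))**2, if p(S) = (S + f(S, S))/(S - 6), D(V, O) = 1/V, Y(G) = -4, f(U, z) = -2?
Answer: 1/4 ≈ 0.25000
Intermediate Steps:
l(b, m) = 2*m
p(S) = (-2 + S)/(-6 + S) (p(S) = (S - 2)/(S - 6) = (-2 + S)/(-6 + S))
(p(-18) + T(D(-3, Y(l(-2, -1)))))**2 = ((-2 - 18)/(-6 - 18) + 1/(-3))**2 = (-20/(-24) - 1/3)**2 = (-1/24*(-20) - 1/3)**2 = (5/6 - 1/3)**2 = (1/2)**2 = 1/4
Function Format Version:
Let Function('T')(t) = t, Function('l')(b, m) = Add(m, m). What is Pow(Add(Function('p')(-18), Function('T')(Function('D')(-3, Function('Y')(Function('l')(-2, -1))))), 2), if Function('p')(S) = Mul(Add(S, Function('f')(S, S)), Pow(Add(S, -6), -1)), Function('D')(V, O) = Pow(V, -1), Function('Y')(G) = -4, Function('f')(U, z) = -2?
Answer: Rational(1, 4) ≈ 0.25000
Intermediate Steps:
Function('l')(b, m) = Mul(2, m)
Function('p')(S) = Mul(Pow(Add(-6, S), -1), Add(-2, S)) (Function('p')(S) = Mul(Add(S, -2), Pow(Add(S, -6), -1)) = Mul(Add(-2, S), Pow(Add(-6, S), -1)) = Mul(Pow(Add(-6, S), -1), Add(-2, S)))
Pow(Add(Function('p')(-18), Function('T')(Function('D')(-3, Function('Y')(Function('l')(-2, -1))))), 2) = Pow(Add(Mul(Pow(Add(-6, -18), -1), Add(-2, -18)), Pow(-3, -1)), 2) = Pow(Add(Mul(Pow(-24, -1), -20), Rational(-1, 3)), 2) = Pow(Add(Mul(Rational(-1, 24), -20), Rational(-1, 3)), 2) = Pow(Add(Rational(5, 6), Rational(-1, 3)), 2) = Pow(Rational(1, 2), 2) = Rational(1, 4)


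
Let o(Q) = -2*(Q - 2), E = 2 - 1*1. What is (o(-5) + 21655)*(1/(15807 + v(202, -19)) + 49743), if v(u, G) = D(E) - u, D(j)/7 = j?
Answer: 5609293079891/5204 ≈ 1.0779e+9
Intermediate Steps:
E = 1 (E = 2 - 1 = 1)
o(Q) = 4 - 2*Q (o(Q) = -2*(-2 + Q) = 4 - 2*Q)
D(j) = 7*j
v(u, G) = 7 - u (v(u, G) = 7*1 - u = 7 - u)
(o(-5) + 21655)*(1/(15807 + v(202, -19)) + 49743) = ((4 - 2*(-5)) + 21655)*(1/(15807 + (7 - 1*202)) + 49743) = ((4 + 10) + 21655)*(1/(15807 + (7 - 202)) + 49743) = (14 + 21655)*(1/(15807 - 195) + 49743) = 21669*(1/15612 + 49743) = 21669*(776587717/15612) = 5609293079891/5204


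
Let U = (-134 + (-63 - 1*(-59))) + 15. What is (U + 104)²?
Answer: 361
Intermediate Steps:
U = -123 (U = (-134 + (-63 + 59)) + 15 = (-134 - 4) + 15 = -138 + 15 = -123)
(U + 104)² = (-123 + 104)² = (-19)² = 361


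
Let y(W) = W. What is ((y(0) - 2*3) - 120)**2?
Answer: 15876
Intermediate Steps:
((y(0) - 2*3) - 120)**2 = ((0 - 2*3) - 120)**2 = ((0 - 6) - 120)**2 = (-6 - 120)**2 = (-126)**2 = 15876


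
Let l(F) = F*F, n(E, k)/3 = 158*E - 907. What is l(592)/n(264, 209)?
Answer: 350464/122415 ≈ 2.8629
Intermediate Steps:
n(E, k) = -2721 + 474*E (n(E, k) = 3*(158*E - 907) = 3*(-907 + 158*E) = -2721 + 474*E)
l(F) = F²
l(592)/n(264, 209) = 592²/(-2721 + 474*264) = 350464/(-2721 + 125136) = 350464/122415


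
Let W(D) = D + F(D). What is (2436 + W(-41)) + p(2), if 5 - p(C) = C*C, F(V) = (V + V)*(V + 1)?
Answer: 5676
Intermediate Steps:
F(V) = 2*V*(1 + V) (F(V) = (2*V)*(1 + V) = 2*V*(1 + V))
p(C) = 5 - C**2 (p(C) = 5 - C*C = 5 - C**2)
W(D) = D + 2*D*(1 + D)
(2436 + W(-41)) + p(2) = (2436 - 41*(3 + 2*(-41))) + (5 - 1*2**2) = (2436 - 41*(3 - 82)) + (5 - 1*4) = (2436 - 41*(-79)) + (5 - 4) = (2436 + 3239) + 1 = 5675 + 1 = 5676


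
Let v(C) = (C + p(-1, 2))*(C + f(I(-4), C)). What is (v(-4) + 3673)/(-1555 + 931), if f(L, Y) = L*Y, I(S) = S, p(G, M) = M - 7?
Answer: -3565/624 ≈ -5.7131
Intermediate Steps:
p(G, M) = -7 + M
v(C) = -3*C*(-5 + C) (v(C) = (C + (-7 + 2))*(C - 4*C) = (C - 5)*(-3*C) = (-5 + C)*(-3*C) = -3*C*(-5 + C))
(v(-4) + 3673)/(-1555 + 931) = (3*(-4)*(5 - 1*(-4)) + 3673)/(-1555 + 931) = (3*(-4)*(5 + 4) + 3673)/(-624) = (3*(-4)*9 + 3673)*(-1/624) = (-108 + 3673)*(-1/624) = 3565*(-1/624) = -3565/624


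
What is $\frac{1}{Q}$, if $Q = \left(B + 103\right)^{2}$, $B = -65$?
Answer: $\frac{1}{1444} \approx 0.00069252$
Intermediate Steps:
$Q = 1444$ ($Q = \left(-65 + 103\right)^{2} = 38^{2} = 1444$)
$\frac{1}{Q} = \frac{1}{1444}$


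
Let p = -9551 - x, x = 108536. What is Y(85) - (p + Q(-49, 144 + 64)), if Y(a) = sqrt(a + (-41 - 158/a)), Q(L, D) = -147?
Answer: 118234 + 3*sqrt(33830)/85 ≈ 1.1824e+5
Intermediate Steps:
Y(a) = sqrt(-41 + a - 158/a)
p = -118087 (p = -9551 - 1*108536 = -9551 - 108536 = -118087)
Y(85) - (p + Q(-49, 144 + 64)) = sqrt(-41 + 85 - 158/85) - (-118087 - 147) = sqrt(-41 + 85 - 158*1/85) - 1*(-118234) = sqrt(-41 + 85 - 158/85) + 118234 = sqrt(3582/85) + 118234 = 3*sqrt(33830)/85 + 118234 = 118234 + 3*sqrt(33830)/85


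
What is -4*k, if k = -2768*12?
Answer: 132864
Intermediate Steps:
k = -33216
-4*k = -4*(-33216) = 132864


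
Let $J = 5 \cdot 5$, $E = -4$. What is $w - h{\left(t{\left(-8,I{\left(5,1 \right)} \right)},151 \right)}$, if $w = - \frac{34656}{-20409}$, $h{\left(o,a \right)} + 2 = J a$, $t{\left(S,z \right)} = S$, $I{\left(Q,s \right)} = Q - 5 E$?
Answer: $- \frac{25656167}{6803} \approx -3771.3$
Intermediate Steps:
$I{\left(Q,s \right)} = 20 + Q$ ($I{\left(Q,s \right)} = Q - -20 = Q + 20 = 20 + Q$)
$J = 25$
$h{\left(o,a \right)} = -2 + 25 a$
$w = \frac{11552}{6803}$ ($w = \left(-34656\right) \left(- \frac{1}{20409}\right) = \frac{11552}{6803} \approx 1.6981$)
$w - h{\left(t{\left(-8,I{\left(5,1 \right)} \right)},151 \right)} = \frac{11552}{6803} - \left(-2 + 25 \cdot 151\right) = \frac{11552}{6803} - \left(-2 + 3775\right) = \frac{11552}{6803} - 3773 = - \frac{25656167}{6803}$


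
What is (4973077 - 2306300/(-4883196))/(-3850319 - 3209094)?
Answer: -6071128005098/8618124330987 ≈ -0.70446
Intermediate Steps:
(4973077 - 2306300/(-4883196))/(-3850319 - 3209094) = (4973077 - 2306300*(-1/4883196))/(-7059413) = (4973077 + 576575/1220799)*(-1/7059413) = (6071128005098/1220799)*(-1/7059413) = -6071128005098/8618124330987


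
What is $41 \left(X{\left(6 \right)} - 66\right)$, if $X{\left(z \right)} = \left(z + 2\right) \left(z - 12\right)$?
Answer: $-4674$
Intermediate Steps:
$X{\left(z \right)} = \left(-12 + z\right) \left(2 + z\right)$ ($X{\left(z \right)} = \left(2 + z\right) \left(-12 + z\right) = \left(-12 + z\right) \left(2 + z\right)$)
$41 \left(X{\left(6 \right)} - 66\right) = 41 \left(\left(-24 + 6^{2} - 60\right) - 66\right) = 41 \left(\left(-24 + 36 - 60\right) - 66\right) = 41 \left(-48 - 66\right) = 41 \left(-114\right) = -4674$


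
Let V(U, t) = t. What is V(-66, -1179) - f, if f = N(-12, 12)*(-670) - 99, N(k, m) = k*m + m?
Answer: -89520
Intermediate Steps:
N(k, m) = m + k*m
f = 88341 (f = (12*(1 - 12))*(-670) - 99 = (12*(-11))*(-670) - 99 = -132*(-670) - 99 = 88440 - 99 = 88341)
V(-66, -1179) - f = -1179 - 1*88341 = -1179 - 88341 = -89520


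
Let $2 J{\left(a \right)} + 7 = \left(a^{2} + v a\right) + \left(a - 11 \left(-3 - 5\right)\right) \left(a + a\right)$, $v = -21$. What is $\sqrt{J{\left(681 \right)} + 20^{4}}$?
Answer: $\frac{\sqrt{3633662}}{2} \approx 953.11$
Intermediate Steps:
$J{\left(a \right)} = - \frac{7}{2} + \frac{a^{2}}{2} - \frac{21 a}{2} + a \left(88 + a\right)$ ($J{\left(a \right)} = - \frac{7}{2} + \frac{\left(a^{2} - 21 a\right) + \left(a - 11 \left(-3 - 5\right)\right) \left(a + a\right)}{2} = - \frac{7}{2} + \frac{\left(a^{2} - 21 a\right) + \left(a - -88\right) 2 a}{2} = - \frac{7}{2} + \frac{\left(a^{2} - 21 a\right) + \left(a + 88\right) 2 a}{2} = - \frac{7}{2} + \frac{\left(a^{2} - 21 a\right) + \left(88 + a\right) 2 a}{2} = - \frac{7}{2} + \frac{\left(a^{2} - 21 a\right) + 2 a \left(88 + a\right)}{2} = - \frac{7}{2} + \frac{a^{2} - 21 a + 2 a \left(88 + a\right)}{2} = - \frac{7}{2} + \left(\frac{a^{2}}{2} - \frac{21 a}{2} + a \left(88 + a\right)\right) = - \frac{7}{2} + \frac{a^{2}}{2} - \frac{21 a}{2} + a \left(88 + a\right)$)
$\sqrt{J{\left(681 \right)} + 20^{4}} = \sqrt{\left(- \frac{7}{2} + \frac{3 \cdot 681^{2}}{2} + \frac{155}{2} \cdot 681\right) + 20^{4}} = \sqrt{\left(- \frac{7}{2} + \frac{3}{2} \cdot 463761 + \frac{105555}{2}\right) + 160000} = \sqrt{\left(- \frac{7}{2} + \frac{1391283}{2} + \frac{105555}{2}\right) + 160000} = \sqrt{\frac{1496831}{2} + 160000} = \sqrt{\frac{1816831}{2}} = \frac{\sqrt{3633662}}{2}$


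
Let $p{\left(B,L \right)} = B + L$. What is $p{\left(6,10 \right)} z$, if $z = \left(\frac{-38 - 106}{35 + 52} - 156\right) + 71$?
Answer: $- \frac{40208}{29} \approx -1386.5$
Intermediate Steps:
$z = - \frac{2513}{29}$ ($z = \left(- \frac{144}{87} - 156\right) + 71 = \left(\left(-144\right) \frac{1}{87} - 156\right) + 71 = \left(- \frac{48}{29} - 156\right) + 71 = - \frac{4572}{29} + 71 = - \frac{2513}{29} \approx -86.655$)
$p{\left(6,10 \right)} z = \left(6 + 10\right) \left(- \frac{2513}{29}\right) = 16 \left(- \frac{2513}{29}\right) = - \frac{40208}{29}$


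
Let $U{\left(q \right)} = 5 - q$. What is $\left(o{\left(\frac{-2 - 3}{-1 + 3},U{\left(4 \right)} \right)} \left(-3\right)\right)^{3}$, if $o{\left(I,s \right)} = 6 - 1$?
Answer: $-3375$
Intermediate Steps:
$o{\left(I,s \right)} = 5$
$\left(o{\left(\frac{-2 - 3}{-1 + 3},U{\left(4 \right)} \right)} \left(-3\right)\right)^{3} = \left(5 \left(-3\right)\right)^{3} = \left(-15\right)^{3} = -3375$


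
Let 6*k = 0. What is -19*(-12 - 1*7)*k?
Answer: 0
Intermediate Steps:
k = 0 (k = (1/6)*0 = 0)
-19*(-12 - 1*7)*k = -19*(-12 - 1*7)*0 = -19*(-12 - 7)*0 = -19*(-19)*0 = -(-361)*0 = -1*0 = 0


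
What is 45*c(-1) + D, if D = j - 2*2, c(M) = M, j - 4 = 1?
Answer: -44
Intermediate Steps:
j = 5 (j = 4 + 1 = 5)
D = 1 (D = 5 - 2*2 = 5 - 4 = 1)
45*c(-1) + D = 45*(-1) + 1 = -45 + 1 = -44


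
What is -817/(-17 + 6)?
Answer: 817/11 ≈ 74.273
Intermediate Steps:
-817/(-17 + 6) = -817/(-11) = -817*(-1/11) = 817/11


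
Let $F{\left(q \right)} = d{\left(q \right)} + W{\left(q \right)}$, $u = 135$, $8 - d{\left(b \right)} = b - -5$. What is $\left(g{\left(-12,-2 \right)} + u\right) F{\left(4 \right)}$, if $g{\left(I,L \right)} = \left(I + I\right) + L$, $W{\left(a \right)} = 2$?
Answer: $109$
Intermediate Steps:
$g{\left(I,L \right)} = L + 2 I$ ($g{\left(I,L \right)} = 2 I + L = L + 2 I$)
$d{\left(b \right)} = 3 - b$ ($d{\left(b \right)} = 8 - \left(b - -5\right) = 8 - \left(b + 5\right) = 8 - \left(5 + b\right) = 3 - b$)
$F{\left(q \right)} = 5 - q$ ($F{\left(q \right)} = \left(3 - q\right) + 2 = 5 - q$)
$\left(g{\left(-12,-2 \right)} + u\right) F{\left(4 \right)} = \left(\left(-2 + 2 \left(-12\right)\right) + 135\right) \left(5 - 4\right) = \left(\left(-2 - 24\right) + 135\right) \left(5 - 4\right) = \left(-26 + 135\right) 1 = 109 \cdot 1 = 109$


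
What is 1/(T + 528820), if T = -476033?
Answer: 1/52787 ≈ 1.8944e-5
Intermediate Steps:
1/(T + 528820) = 1/(-476033 + 528820) = 1/52787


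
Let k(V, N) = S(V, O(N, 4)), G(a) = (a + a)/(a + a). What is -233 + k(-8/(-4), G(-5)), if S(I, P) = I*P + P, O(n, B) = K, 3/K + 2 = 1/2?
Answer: -239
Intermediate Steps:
G(a) = 1 (G(a) = (2*a)/((2*a)) = (2*a)*(1/(2*a)) = 1)
K = -2 (K = 3/(-2 + 1/2) = 3/(-2 + ½) = 3/(-3/2) = 3*(-⅔) = -2)
O(n, B) = -2
S(I, P) = P + I*P
k(V, N) = -2 - 2*V (k(V, N) = -2*(1 + V) = -2 - 2*V)
-233 + k(-8/(-4), G(-5)) = -233 + (-2 - (-16)/(-4)) = -233 + (-2 - (-16)*(-1)/4) = -233 + (-2 - 2*2) = -233 + (-2 - 4) = -233 - 6 = -239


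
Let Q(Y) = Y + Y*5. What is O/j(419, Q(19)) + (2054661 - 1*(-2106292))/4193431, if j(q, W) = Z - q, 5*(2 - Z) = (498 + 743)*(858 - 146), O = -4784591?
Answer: 104004521478786/3714025387787 ≈ 28.003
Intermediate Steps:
Q(Y) = 6*Y (Q(Y) = Y + 5*Y = 6*Y)
Z = -883582/5 (Z = 2 - (498 + 743)*(858 - 146)/5 = 2 - 1241*712/5 = 2 - ⅕*883592 = 2 - 883592/5 = -883582/5 ≈ -1.7672e+5)
j(q, W) = -883582/5 - q
O/j(419, Q(19)) + (2054661 - 1*(-2106292))/4193431 = -4784591/(-883582/5 - 1*419) + (2054661 - 1*(-2106292))/4193431 = -4784591/(-883582/5 - 419) + (2054661 + 2106292)*(1/4193431) = -4784591/(-885677/5) + 4160953*(1/4193431) = -4784591*(-5/885677) + 4160953/4193431 = 23922955/885677 + 4160953/4193431 = 104004521478786/3714025387787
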